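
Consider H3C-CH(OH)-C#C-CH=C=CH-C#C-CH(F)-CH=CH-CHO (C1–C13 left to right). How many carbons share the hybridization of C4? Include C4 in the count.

5

C4 is sp (two π bonds).
C1: sp3
C2: sp3
C3: sp ✓
C4: sp ✓
C5: sp2
C6: sp ✓
C7: sp2
C8: sp ✓
C9: sp ✓
C10: sp3
C11: sp2
C12: sp2
C13: sp2
5 carbons are sp.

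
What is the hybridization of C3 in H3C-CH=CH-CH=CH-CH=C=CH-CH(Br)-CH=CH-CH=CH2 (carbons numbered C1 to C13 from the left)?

sp^2

C3: 3 σ bonds, plus one π bond; 3 regions of electron density → sp2.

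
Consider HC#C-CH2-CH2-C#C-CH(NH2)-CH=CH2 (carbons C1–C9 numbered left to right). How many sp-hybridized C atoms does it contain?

4

C1: sp ✓
C2: sp ✓
C3: sp3
C4: sp3
C5: sp ✓
C6: sp ✓
C7: sp3
C8: sp2
C9: sp2
C1, C2, C5, C6 → 4 sp carbons.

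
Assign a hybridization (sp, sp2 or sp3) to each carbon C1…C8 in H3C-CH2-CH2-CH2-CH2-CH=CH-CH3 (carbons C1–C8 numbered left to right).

C1 sp3, C2 sp3, C3 sp3, C4 sp3, C5 sp3, C6 sp2, C7 sp2, C8 sp3

C1: 4 σ bonds — 4 electron domains, sp3.
C2 has 4 σ bonds: steric number 4 → sp3.
C3 — 4 σ bonds. Steric number 4, so sp3.
C4 has 4 σ bonds: steric number 4 → sp3.
C5 is sp3: 4 σ bonds, 4 electron-density regions.
C6: 3 σ bonds, plus one π bond — 3 electron domains, sp2.
C7 carries 3 σ bonds, plus one π bond, giving a steric number of 3, so it is sp2.
C8 has 4 σ bonds: steric number 4 → sp3.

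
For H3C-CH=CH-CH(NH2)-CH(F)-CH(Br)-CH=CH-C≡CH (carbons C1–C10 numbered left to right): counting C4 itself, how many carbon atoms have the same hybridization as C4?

4

C4 is sp3 (only σ bonds).
C1: sp3 ✓
C2: sp2
C3: sp2
C4: sp3 ✓
C5: sp3 ✓
C6: sp3 ✓
C7: sp2
C8: sp2
C9: sp
C10: sp
4 carbons are sp3.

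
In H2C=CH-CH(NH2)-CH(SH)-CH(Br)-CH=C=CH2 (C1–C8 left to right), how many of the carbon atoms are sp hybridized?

C1: sp2
C2: sp2
C3: sp3
C4: sp3
C5: sp3
C6: sp2
C7: sp ✓
C8: sp2
C7 → 1 sp carbon.

1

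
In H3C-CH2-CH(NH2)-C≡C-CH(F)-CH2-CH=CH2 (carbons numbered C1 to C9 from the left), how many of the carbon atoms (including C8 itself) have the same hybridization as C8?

C8 is sp2 (one π bond).
C1: sp3
C2: sp3
C3: sp3
C4: sp
C5: sp
C6: sp3
C7: sp3
C8: sp2 ✓
C9: sp2 ✓
2 carbons are sp2.

2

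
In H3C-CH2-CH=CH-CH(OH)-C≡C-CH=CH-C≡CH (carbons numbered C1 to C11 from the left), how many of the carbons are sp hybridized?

4

C1: sp3
C2: sp3
C3: sp2
C4: sp2
C5: sp3
C6: sp ✓
C7: sp ✓
C8: sp2
C9: sp2
C10: sp ✓
C11: sp ✓
C6, C7, C10, C11 → 4 sp carbons.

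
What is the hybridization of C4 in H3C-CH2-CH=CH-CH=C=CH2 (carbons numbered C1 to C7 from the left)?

C4 carries 3 σ bonds, plus one π bond, giving a steric number of 3, so it is sp2.

sp²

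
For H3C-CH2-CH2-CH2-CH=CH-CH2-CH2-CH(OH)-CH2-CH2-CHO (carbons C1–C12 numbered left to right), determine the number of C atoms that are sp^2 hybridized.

3

C1: sp3
C2: sp3
C3: sp3
C4: sp3
C5: sp2 ✓
C6: sp2 ✓
C7: sp3
C8: sp3
C9: sp3
C10: sp3
C11: sp3
C12: sp2 ✓
C5, C6, C12 → 3 sp2 carbons.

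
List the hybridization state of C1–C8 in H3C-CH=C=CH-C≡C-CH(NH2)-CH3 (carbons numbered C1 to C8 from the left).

C1 sp3, C2 sp2, C3 sp, C4 sp2, C5 sp, C6 sp, C7 sp3, C8 sp3

C1 carries 4 σ bonds, giving a steric number of 4, so it is sp3.
C2: 3 σ bonds, plus one π bond; 3 regions of electron density → sp2.
C3 has 2 σ bonds, plus two π bonds: steric number 2 → sp.
C4 has 3 σ bonds, plus one π bond: steric number 3 → sp2.
C5: 2 σ bonds, plus two π bonds; 2 regions of electron density → sp.
C6 carries 2 σ bonds, plus two π bonds, giving a steric number of 2, so it is sp.
C7 (4 σ bonds) has steric number 4: sp3.
C8 — 4 σ bonds. Steric number 4, so sp3.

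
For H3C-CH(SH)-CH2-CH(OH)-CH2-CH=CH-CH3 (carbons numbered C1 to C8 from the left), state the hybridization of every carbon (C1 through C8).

C1 sp3, C2 sp3, C3 sp3, C4 sp3, C5 sp3, C6 sp2, C7 sp2, C8 sp3

C1 is sp3: 4 σ bonds, 4 electron-density regions.
C2: 4 σ bonds; 4 regions of electron density → sp3.
C3 — 4 σ bonds. Steric number 4, so sp3.
C4 has 4 σ bonds: steric number 4 → sp3.
C5 (4 σ bonds) has steric number 4: sp3.
C6 — 3 σ bonds, plus one π bond. Steric number 3, so sp2.
C7 carries 3 σ bonds, plus one π bond, giving a steric number of 3, so it is sp2.
C8 (4 σ bonds) has steric number 4: sp3.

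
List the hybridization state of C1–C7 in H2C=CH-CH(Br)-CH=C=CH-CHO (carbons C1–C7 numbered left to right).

C1: 3 σ bonds, plus one π bond — 3 electron domains, sp2.
C2: 3 σ bonds, plus one π bond; 3 regions of electron density → sp2.
C3 is sp3: 4 σ bonds, 4 electron-density regions.
C4 is sp2: 3 σ bonds, plus one π bond, 3 electron-density regions.
C5 has 2 σ bonds, plus two π bonds: steric number 2 → sp.
C6 — 3 σ bonds, plus one π bond. Steric number 3, so sp2.
C7: 3 σ bonds, plus one π bond; 3 regions of electron density → sp2.

C1 sp2, C2 sp2, C3 sp3, C4 sp2, C5 sp, C6 sp2, C7 sp2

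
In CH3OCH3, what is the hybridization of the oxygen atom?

Two σ bonds + two lone pairs = steric number 4 → sp3.

sp^3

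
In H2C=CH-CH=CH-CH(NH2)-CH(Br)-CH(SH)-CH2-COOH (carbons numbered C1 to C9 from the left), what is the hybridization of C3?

sp²

C3 is sp2: 3 σ bonds, plus one π bond, 3 electron-density regions.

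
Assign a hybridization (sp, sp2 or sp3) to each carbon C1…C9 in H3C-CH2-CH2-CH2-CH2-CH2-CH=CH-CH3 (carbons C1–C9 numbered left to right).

C1 sp3, C2 sp3, C3 sp3, C4 sp3, C5 sp3, C6 sp3, C7 sp2, C8 sp2, C9 sp3

C1 carries 4 σ bonds, giving a steric number of 4, so it is sp3.
C2 — 4 σ bonds. Steric number 4, so sp3.
C3: 4 σ bonds; 4 regions of electron density → sp3.
C4 carries 4 σ bonds, giving a steric number of 4, so it is sp3.
C5 has 4 σ bonds: steric number 4 → sp3.
C6: 4 σ bonds; 4 regions of electron density → sp3.
C7: 3 σ bonds, plus one π bond; 3 regions of electron density → sp2.
C8 carries 3 σ bonds, plus one π bond, giving a steric number of 3, so it is sp2.
C9: 4 σ bonds — 4 electron domains, sp3.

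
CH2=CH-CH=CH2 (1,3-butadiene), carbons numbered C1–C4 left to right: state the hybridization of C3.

C3: 3 σ bonds, plus one π bond; 3 regions of electron density → sp2.

sp2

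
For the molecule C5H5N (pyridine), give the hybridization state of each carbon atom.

Each carbon atom has 3 σ bonds, plus one π bond: steric number 3 → sp2.

sp²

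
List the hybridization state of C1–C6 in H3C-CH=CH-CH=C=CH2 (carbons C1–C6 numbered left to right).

C1 sp3, C2 sp2, C3 sp2, C4 sp2, C5 sp, C6 sp2

C1 has 4 σ bonds: steric number 4 → sp3.
C2 carries 3 σ bonds, plus one π bond, giving a steric number of 3, so it is sp2.
C3 (3 σ bonds, plus one π bond) has steric number 3: sp2.
C4: 3 σ bonds, plus one π bond; 3 regions of electron density → sp2.
C5 (2 σ bonds, plus two π bonds) has steric number 2: sp.
C6 carries 3 σ bonds, plus one π bond, giving a steric number of 3, so it is sp2.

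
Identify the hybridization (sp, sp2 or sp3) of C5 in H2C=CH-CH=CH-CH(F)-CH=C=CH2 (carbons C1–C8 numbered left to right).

C5 is sp3: 4 σ bonds, 4 electron-density regions.

sp³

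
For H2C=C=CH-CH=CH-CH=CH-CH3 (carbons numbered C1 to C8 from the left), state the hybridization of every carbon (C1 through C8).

C1 sp2, C2 sp, C3 sp2, C4 sp2, C5 sp2, C6 sp2, C7 sp2, C8 sp3

C1 (3 σ bonds, plus one π bond) has steric number 3: sp2.
C2 — 2 σ bonds, plus two π bonds. Steric number 2, so sp.
C3: 3 σ bonds, plus one π bond; 3 regions of electron density → sp2.
C4 has 3 σ bonds, plus one π bond: steric number 3 → sp2.
C5 — 3 σ bonds, plus one π bond. Steric number 3, so sp2.
C6 has 3 σ bonds, plus one π bond: steric number 3 → sp2.
C7 has 3 σ bonds, plus one π bond: steric number 3 → sp2.
C8: 4 σ bonds — 4 electron domains, sp3.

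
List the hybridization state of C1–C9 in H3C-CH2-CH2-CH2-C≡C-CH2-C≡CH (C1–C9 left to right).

C1 is sp3: 4 σ bonds, 4 electron-density regions.
C2: 4 σ bonds — 4 electron domains, sp3.
C3 (4 σ bonds) has steric number 4: sp3.
C4: 4 σ bonds; 4 regions of electron density → sp3.
C5 has 2 σ bonds, plus two π bonds: steric number 2 → sp.
C6 has 2 σ bonds, plus two π bonds: steric number 2 → sp.
C7 is sp3: 4 σ bonds, 4 electron-density regions.
C8 — 2 σ bonds, plus two π bonds. Steric number 2, so sp.
C9: 2 σ bonds, plus two π bonds; 2 regions of electron density → sp.

C1 sp3, C2 sp3, C3 sp3, C4 sp3, C5 sp, C6 sp, C7 sp3, C8 sp, C9 sp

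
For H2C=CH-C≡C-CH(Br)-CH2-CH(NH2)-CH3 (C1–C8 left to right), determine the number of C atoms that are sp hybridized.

C1: sp2
C2: sp2
C3: sp ✓
C4: sp ✓
C5: sp3
C6: sp3
C7: sp3
C8: sp3
C3, C4 → 2 sp carbons.

2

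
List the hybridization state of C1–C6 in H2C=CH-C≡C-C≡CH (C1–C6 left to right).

C1 sp2, C2 sp2, C3 sp, C4 sp, C5 sp, C6 sp

C1 (3 σ bonds, plus one π bond) has steric number 3: sp2.
C2 carries 3 σ bonds, plus one π bond, giving a steric number of 3, so it is sp2.
C3 is sp: 2 σ bonds, plus two π bonds, 2 electron-density regions.
C4: 2 σ bonds, plus two π bonds — 2 electron domains, sp.
C5 carries 2 σ bonds, plus two π bonds, giving a steric number of 2, so it is sp.
C6: 2 σ bonds, plus two π bonds; 2 regions of electron density → sp.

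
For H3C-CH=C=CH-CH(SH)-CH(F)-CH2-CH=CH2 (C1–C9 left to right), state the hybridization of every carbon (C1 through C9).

C1 (4 σ bonds) has steric number 4: sp3.
C2 has 3 σ bonds, plus one π bond: steric number 3 → sp2.
C3: 2 σ bonds, plus two π bonds; 2 regions of electron density → sp.
C4 carries 3 σ bonds, plus one π bond, giving a steric number of 3, so it is sp2.
C5: 4 σ bonds; 4 regions of electron density → sp3.
C6 carries 4 σ bonds, giving a steric number of 4, so it is sp3.
C7 is sp3: 4 σ bonds, 4 electron-density regions.
C8 is sp2: 3 σ bonds, plus one π bond, 3 electron-density regions.
C9: 3 σ bonds, plus one π bond — 3 electron domains, sp2.

C1 sp3, C2 sp2, C3 sp, C4 sp2, C5 sp3, C6 sp3, C7 sp3, C8 sp2, C9 sp2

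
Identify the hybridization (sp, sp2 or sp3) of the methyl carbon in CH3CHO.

sp^3

The methyl carbon has 4 σ bonds: steric number 4 → sp3.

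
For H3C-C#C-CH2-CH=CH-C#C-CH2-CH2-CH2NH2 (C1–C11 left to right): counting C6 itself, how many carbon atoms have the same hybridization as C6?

2

C6 is sp2 (one π bond).
C1: sp3
C2: sp
C3: sp
C4: sp3
C5: sp2 ✓
C6: sp2 ✓
C7: sp
C8: sp
C9: sp3
C10: sp3
C11: sp3
2 carbons are sp2.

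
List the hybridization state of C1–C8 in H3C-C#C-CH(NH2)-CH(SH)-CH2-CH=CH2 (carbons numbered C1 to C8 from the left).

C1: 4 σ bonds; 4 regions of electron density → sp3.
C2 — 2 σ bonds, plus two π bonds. Steric number 2, so sp.
C3 — 2 σ bonds, plus two π bonds. Steric number 2, so sp.
C4 has 4 σ bonds: steric number 4 → sp3.
C5: 4 σ bonds; 4 regions of electron density → sp3.
C6 (4 σ bonds) has steric number 4: sp3.
C7 has 3 σ bonds, plus one π bond: steric number 3 → sp2.
C8: 3 σ bonds, plus one π bond — 3 electron domains, sp2.

C1 sp3, C2 sp, C3 sp, C4 sp3, C5 sp3, C6 sp3, C7 sp2, C8 sp2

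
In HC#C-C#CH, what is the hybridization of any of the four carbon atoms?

sp

Every carbon is part of a C≡C triple bond: two σ regions → sp.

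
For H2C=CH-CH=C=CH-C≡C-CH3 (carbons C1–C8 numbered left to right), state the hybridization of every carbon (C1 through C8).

C1 sp2, C2 sp2, C3 sp2, C4 sp, C5 sp2, C6 sp, C7 sp, C8 sp3

C1 is sp2: 3 σ bonds, plus one π bond, 3 electron-density regions.
C2 — 3 σ bonds, plus one π bond. Steric number 3, so sp2.
C3 carries 3 σ bonds, plus one π bond, giving a steric number of 3, so it is sp2.
C4 has 2 σ bonds, plus two π bonds: steric number 2 → sp.
C5: 3 σ bonds, plus one π bond — 3 electron domains, sp2.
C6 — 2 σ bonds, plus two π bonds. Steric number 2, so sp.
C7: 2 σ bonds, plus two π bonds — 2 electron domains, sp.
C8: 4 σ bonds — 4 electron domains, sp3.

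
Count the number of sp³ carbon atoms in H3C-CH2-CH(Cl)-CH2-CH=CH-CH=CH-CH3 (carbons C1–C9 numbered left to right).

C1: sp3 ✓
C2: sp3 ✓
C3: sp3 ✓
C4: sp3 ✓
C5: sp2
C6: sp2
C7: sp2
C8: sp2
C9: sp3 ✓
C1, C2, C3, C4, C9 → 5 sp3 carbons.

5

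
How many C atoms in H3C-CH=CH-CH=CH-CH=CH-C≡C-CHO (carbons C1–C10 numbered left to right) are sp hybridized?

2

C1: sp3
C2: sp2
C3: sp2
C4: sp2
C5: sp2
C6: sp2
C7: sp2
C8: sp ✓
C9: sp ✓
C10: sp2
C8, C9 → 2 sp carbons.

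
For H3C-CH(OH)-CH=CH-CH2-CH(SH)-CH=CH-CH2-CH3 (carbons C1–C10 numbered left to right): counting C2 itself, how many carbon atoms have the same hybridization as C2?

C2 is sp3 (only σ bonds).
C1: sp3 ✓
C2: sp3 ✓
C3: sp2
C4: sp2
C5: sp3 ✓
C6: sp3 ✓
C7: sp2
C8: sp2
C9: sp3 ✓
C10: sp3 ✓
6 carbons are sp3.

6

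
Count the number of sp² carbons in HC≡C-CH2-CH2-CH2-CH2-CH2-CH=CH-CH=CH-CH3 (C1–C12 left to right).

C1: sp
C2: sp
C3: sp3
C4: sp3
C5: sp3
C6: sp3
C7: sp3
C8: sp2 ✓
C9: sp2 ✓
C10: sp2 ✓
C11: sp2 ✓
C12: sp3
C8, C9, C10, C11 → 4 sp2 carbons.

4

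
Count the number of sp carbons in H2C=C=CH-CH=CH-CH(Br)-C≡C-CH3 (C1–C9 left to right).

C1: sp2
C2: sp ✓
C3: sp2
C4: sp2
C5: sp2
C6: sp3
C7: sp ✓
C8: sp ✓
C9: sp3
C2, C7, C8 → 3 sp carbons.

3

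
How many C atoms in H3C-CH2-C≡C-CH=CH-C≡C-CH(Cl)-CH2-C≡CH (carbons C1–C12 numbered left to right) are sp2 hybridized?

C1: sp3
C2: sp3
C3: sp
C4: sp
C5: sp2 ✓
C6: sp2 ✓
C7: sp
C8: sp
C9: sp3
C10: sp3
C11: sp
C12: sp
C5, C6 → 2 sp2 carbons.

2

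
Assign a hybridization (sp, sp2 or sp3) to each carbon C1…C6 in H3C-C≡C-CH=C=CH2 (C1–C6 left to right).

C1 sp3, C2 sp, C3 sp, C4 sp2, C5 sp, C6 sp2

C1: 4 σ bonds — 4 electron domains, sp3.
C2: 2 σ bonds, plus two π bonds — 2 electron domains, sp.
C3 carries 2 σ bonds, plus two π bonds, giving a steric number of 2, so it is sp.
C4: 3 σ bonds, plus one π bond — 3 electron domains, sp2.
C5 carries 2 σ bonds, plus two π bonds, giving a steric number of 2, so it is sp.
C6 (3 σ bonds, plus one π bond) has steric number 3: sp2.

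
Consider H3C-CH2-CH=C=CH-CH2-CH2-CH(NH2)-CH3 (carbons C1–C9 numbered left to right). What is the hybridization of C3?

sp2

C3 has 3 σ bonds, plus one π bond: steric number 3 → sp2.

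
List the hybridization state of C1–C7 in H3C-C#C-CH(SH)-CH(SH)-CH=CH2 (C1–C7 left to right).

C1 — 4 σ bonds. Steric number 4, so sp3.
C2 — 2 σ bonds, plus two π bonds. Steric number 2, so sp.
C3 — 2 σ bonds, plus two π bonds. Steric number 2, so sp.
C4 (4 σ bonds) has steric number 4: sp3.
C5 has 4 σ bonds: steric number 4 → sp3.
C6 (3 σ bonds, plus one π bond) has steric number 3: sp2.
C7: 3 σ bonds, plus one π bond — 3 electron domains, sp2.

C1 sp3, C2 sp, C3 sp, C4 sp3, C5 sp3, C6 sp2, C7 sp2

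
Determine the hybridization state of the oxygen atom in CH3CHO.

The oxygen atom: 1 σ bond and 2 lone pairs, plus one π bond; 3 regions of electron density → sp2.

sp^2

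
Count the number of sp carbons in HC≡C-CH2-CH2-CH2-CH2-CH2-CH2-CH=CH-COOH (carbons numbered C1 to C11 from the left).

C1: sp ✓
C2: sp ✓
C3: sp3
C4: sp3
C5: sp3
C6: sp3
C7: sp3
C8: sp3
C9: sp2
C10: sp2
C11: sp2
C1, C2 → 2 sp carbons.

2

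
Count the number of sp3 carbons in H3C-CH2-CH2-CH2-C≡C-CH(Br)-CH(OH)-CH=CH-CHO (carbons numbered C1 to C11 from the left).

6

C1: sp3 ✓
C2: sp3 ✓
C3: sp3 ✓
C4: sp3 ✓
C5: sp
C6: sp
C7: sp3 ✓
C8: sp3 ✓
C9: sp2
C10: sp2
C11: sp2
C1, C2, C3, C4, C7, C8 → 6 sp3 carbons.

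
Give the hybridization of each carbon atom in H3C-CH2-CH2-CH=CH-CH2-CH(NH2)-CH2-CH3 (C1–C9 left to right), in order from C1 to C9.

C1: 4 σ bonds; 4 regions of electron density → sp3.
C2 has 4 σ bonds: steric number 4 → sp3.
C3 has 4 σ bonds: steric number 4 → sp3.
C4 — 3 σ bonds, plus one π bond. Steric number 3, so sp2.
C5: 3 σ bonds, plus one π bond — 3 electron domains, sp2.
C6: 4 σ bonds — 4 electron domains, sp3.
C7 carries 4 σ bonds, giving a steric number of 4, so it is sp3.
C8 is sp3: 4 σ bonds, 4 electron-density regions.
C9 has 4 σ bonds: steric number 4 → sp3.

C1 sp3, C2 sp3, C3 sp3, C4 sp2, C5 sp2, C6 sp3, C7 sp3, C8 sp3, C9 sp3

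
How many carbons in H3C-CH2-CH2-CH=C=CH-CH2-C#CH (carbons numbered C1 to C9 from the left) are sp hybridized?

3

C1: sp3
C2: sp3
C3: sp3
C4: sp2
C5: sp ✓
C6: sp2
C7: sp3
C8: sp ✓
C9: sp ✓
C5, C8, C9 → 3 sp carbons.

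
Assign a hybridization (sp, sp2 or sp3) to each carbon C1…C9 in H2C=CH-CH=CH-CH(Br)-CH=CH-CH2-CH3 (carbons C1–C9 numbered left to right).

C1 sp2, C2 sp2, C3 sp2, C4 sp2, C5 sp3, C6 sp2, C7 sp2, C8 sp3, C9 sp3

C1: 3 σ bonds, plus one π bond — 3 electron domains, sp2.
C2 — 3 σ bonds, plus one π bond. Steric number 3, so sp2.
C3 carries 3 σ bonds, plus one π bond, giving a steric number of 3, so it is sp2.
C4 has 3 σ bonds, plus one π bond: steric number 3 → sp2.
C5 is sp3: 4 σ bonds, 4 electron-density regions.
C6 (3 σ bonds, plus one π bond) has steric number 3: sp2.
C7: 3 σ bonds, plus one π bond; 3 regions of electron density → sp2.
C8 carries 4 σ bonds, giving a steric number of 4, so it is sp3.
C9: 4 σ bonds; 4 regions of electron density → sp3.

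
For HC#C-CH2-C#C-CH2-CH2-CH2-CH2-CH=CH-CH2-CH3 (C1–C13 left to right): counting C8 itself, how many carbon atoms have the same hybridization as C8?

C8 is sp3 (only σ bonds).
C1: sp
C2: sp
C3: sp3 ✓
C4: sp
C5: sp
C6: sp3 ✓
C7: sp3 ✓
C8: sp3 ✓
C9: sp3 ✓
C10: sp2
C11: sp2
C12: sp3 ✓
C13: sp3 ✓
7 carbons are sp3.

7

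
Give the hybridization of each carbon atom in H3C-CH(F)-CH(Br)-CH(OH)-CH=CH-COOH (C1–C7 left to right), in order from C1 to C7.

C1 sp3, C2 sp3, C3 sp3, C4 sp3, C5 sp2, C6 sp2, C7 sp2

C1: 4 σ bonds; 4 regions of electron density → sp3.
C2 has 4 σ bonds: steric number 4 → sp3.
C3: 4 σ bonds — 4 electron domains, sp3.
C4 is sp3: 4 σ bonds, 4 electron-density regions.
C5 is sp2: 3 σ bonds, plus one π bond, 3 electron-density regions.
C6: 3 σ bonds, plus one π bond — 3 electron domains, sp2.
C7 (3 σ bonds, plus one π bond) has steric number 3: sp2.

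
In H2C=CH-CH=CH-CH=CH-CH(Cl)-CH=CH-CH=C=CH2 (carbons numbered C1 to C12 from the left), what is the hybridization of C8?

C8: 3 σ bonds, plus one π bond — 3 electron domains, sp2.

sp2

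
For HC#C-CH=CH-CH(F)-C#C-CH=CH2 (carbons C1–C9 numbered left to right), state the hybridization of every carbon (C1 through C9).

C1 sp, C2 sp, C3 sp2, C4 sp2, C5 sp3, C6 sp, C7 sp, C8 sp2, C9 sp2

C1 has 2 σ bonds, plus two π bonds: steric number 2 → sp.
C2: 2 σ bonds, plus two π bonds; 2 regions of electron density → sp.
C3: 3 σ bonds, plus one π bond; 3 regions of electron density → sp2.
C4: 3 σ bonds, plus one π bond; 3 regions of electron density → sp2.
C5: 4 σ bonds; 4 regions of electron density → sp3.
C6: 2 σ bonds, plus two π bonds; 2 regions of electron density → sp.
C7: 2 σ bonds, plus two π bonds; 2 regions of electron density → sp.
C8 (3 σ bonds, plus one π bond) has steric number 3: sp2.
C9: 3 σ bonds, plus one π bond; 3 regions of electron density → sp2.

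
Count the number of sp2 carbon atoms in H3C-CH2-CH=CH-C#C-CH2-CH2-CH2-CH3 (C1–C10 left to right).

C1: sp3
C2: sp3
C3: sp2 ✓
C4: sp2 ✓
C5: sp
C6: sp
C7: sp3
C8: sp3
C9: sp3
C10: sp3
C3, C4 → 2 sp2 carbons.

2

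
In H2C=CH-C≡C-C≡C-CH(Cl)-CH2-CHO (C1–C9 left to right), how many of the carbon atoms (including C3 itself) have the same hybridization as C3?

C3 is sp (two π bonds).
C1: sp2
C2: sp2
C3: sp ✓
C4: sp ✓
C5: sp ✓
C6: sp ✓
C7: sp3
C8: sp3
C9: sp2
4 carbons are sp.

4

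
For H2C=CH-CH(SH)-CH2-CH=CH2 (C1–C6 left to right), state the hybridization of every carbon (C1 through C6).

C1 sp2, C2 sp2, C3 sp3, C4 sp3, C5 sp2, C6 sp2

C1 — 3 σ bonds, plus one π bond. Steric number 3, so sp2.
C2 carries 3 σ bonds, plus one π bond, giving a steric number of 3, so it is sp2.
C3: 4 σ bonds; 4 regions of electron density → sp3.
C4 — 4 σ bonds. Steric number 4, so sp3.
C5 — 3 σ bonds, plus one π bond. Steric number 3, so sp2.
C6 (3 σ bonds, plus one π bond) has steric number 3: sp2.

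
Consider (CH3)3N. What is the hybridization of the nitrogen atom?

The nitrogen atom is sp3: 3 σ bonds and 1 lone pair, 4 electron-density regions.

sp^3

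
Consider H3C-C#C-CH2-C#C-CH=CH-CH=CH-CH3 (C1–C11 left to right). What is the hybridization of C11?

C11 (4 σ bonds) has steric number 4: sp3.

sp^3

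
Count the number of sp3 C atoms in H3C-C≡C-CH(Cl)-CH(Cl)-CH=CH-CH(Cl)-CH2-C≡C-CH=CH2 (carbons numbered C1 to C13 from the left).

5

C1: sp3 ✓
C2: sp
C3: sp
C4: sp3 ✓
C5: sp3 ✓
C6: sp2
C7: sp2
C8: sp3 ✓
C9: sp3 ✓
C10: sp
C11: sp
C12: sp2
C13: sp2
C1, C4, C5, C8, C9 → 5 sp3 carbons.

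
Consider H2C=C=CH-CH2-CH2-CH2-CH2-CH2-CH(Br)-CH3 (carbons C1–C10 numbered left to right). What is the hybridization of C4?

C4 is sp3: 4 σ bonds, 4 electron-density regions.

sp3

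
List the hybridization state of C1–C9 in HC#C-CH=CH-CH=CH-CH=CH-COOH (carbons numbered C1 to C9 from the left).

C1: 2 σ bonds, plus two π bonds — 2 electron domains, sp.
C2 is sp: 2 σ bonds, plus two π bonds, 2 electron-density regions.
C3: 3 σ bonds, plus one π bond; 3 regions of electron density → sp2.
C4 — 3 σ bonds, plus one π bond. Steric number 3, so sp2.
C5 has 3 σ bonds, plus one π bond: steric number 3 → sp2.
C6 — 3 σ bonds, plus one π bond. Steric number 3, so sp2.
C7 has 3 σ bonds, plus one π bond: steric number 3 → sp2.
C8: 3 σ bonds, plus one π bond; 3 regions of electron density → sp2.
C9 — 3 σ bonds, plus one π bond. Steric number 3, so sp2.

C1 sp, C2 sp, C3 sp2, C4 sp2, C5 sp2, C6 sp2, C7 sp2, C8 sp2, C9 sp2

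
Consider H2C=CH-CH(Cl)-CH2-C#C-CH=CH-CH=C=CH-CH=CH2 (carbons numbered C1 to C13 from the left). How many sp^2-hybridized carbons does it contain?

8

C1: sp2 ✓
C2: sp2 ✓
C3: sp3
C4: sp3
C5: sp
C6: sp
C7: sp2 ✓
C8: sp2 ✓
C9: sp2 ✓
C10: sp
C11: sp2 ✓
C12: sp2 ✓
C13: sp2 ✓
C1, C2, C7, C8, C9, C11, C12, C13 → 8 sp2 carbons.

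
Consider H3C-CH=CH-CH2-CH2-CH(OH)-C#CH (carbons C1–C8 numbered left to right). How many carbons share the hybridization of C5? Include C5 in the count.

4

C5 is sp3 (only σ bonds).
C1: sp3 ✓
C2: sp2
C3: sp2
C4: sp3 ✓
C5: sp3 ✓
C6: sp3 ✓
C7: sp
C8: sp
4 carbons are sp3.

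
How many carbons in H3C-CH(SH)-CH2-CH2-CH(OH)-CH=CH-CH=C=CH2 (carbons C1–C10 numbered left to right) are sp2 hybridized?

4

C1: sp3
C2: sp3
C3: sp3
C4: sp3
C5: sp3
C6: sp2 ✓
C7: sp2 ✓
C8: sp2 ✓
C9: sp
C10: sp2 ✓
C6, C7, C8, C10 → 4 sp2 carbons.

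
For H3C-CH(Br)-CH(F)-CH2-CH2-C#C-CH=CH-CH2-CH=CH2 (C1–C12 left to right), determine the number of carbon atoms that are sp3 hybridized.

C1: sp3 ✓
C2: sp3 ✓
C3: sp3 ✓
C4: sp3 ✓
C5: sp3 ✓
C6: sp
C7: sp
C8: sp2
C9: sp2
C10: sp3 ✓
C11: sp2
C12: sp2
C1, C2, C3, C4, C5, C10 → 6 sp3 carbons.

6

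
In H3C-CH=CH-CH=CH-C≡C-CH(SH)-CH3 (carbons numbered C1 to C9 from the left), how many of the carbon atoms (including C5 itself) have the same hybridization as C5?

4

C5 is sp2 (one π bond).
C1: sp3
C2: sp2 ✓
C3: sp2 ✓
C4: sp2 ✓
C5: sp2 ✓
C6: sp
C7: sp
C8: sp3
C9: sp3
4 carbons are sp2.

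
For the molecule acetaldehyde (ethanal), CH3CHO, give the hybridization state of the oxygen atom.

sp2

The oxygen atom is sp2: 1 σ bond and 2 lone pairs, plus one π bond, 3 electron-density regions.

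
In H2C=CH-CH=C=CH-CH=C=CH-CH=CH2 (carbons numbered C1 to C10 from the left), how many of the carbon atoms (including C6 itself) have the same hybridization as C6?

C6 is sp2 (one π bond).
C1: sp2 ✓
C2: sp2 ✓
C3: sp2 ✓
C4: sp
C5: sp2 ✓
C6: sp2 ✓
C7: sp
C8: sp2 ✓
C9: sp2 ✓
C10: sp2 ✓
8 carbons are sp2.

8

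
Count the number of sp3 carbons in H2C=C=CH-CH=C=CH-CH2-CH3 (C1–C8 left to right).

2

C1: sp2
C2: sp
C3: sp2
C4: sp2
C5: sp
C6: sp2
C7: sp3 ✓
C8: sp3 ✓
C7, C8 → 2 sp3 carbons.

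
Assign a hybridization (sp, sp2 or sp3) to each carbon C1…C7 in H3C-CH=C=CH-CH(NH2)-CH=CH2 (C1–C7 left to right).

C1 — 4 σ bonds. Steric number 4, so sp3.
C2: 3 σ bonds, plus one π bond; 3 regions of electron density → sp2.
C3 has 2 σ bonds, plus two π bonds: steric number 2 → sp.
C4 — 3 σ bonds, plus one π bond. Steric number 3, so sp2.
C5: 4 σ bonds; 4 regions of electron density → sp3.
C6 is sp2: 3 σ bonds, plus one π bond, 3 electron-density regions.
C7 (3 σ bonds, plus one π bond) has steric number 3: sp2.

C1 sp3, C2 sp2, C3 sp, C4 sp2, C5 sp3, C6 sp2, C7 sp2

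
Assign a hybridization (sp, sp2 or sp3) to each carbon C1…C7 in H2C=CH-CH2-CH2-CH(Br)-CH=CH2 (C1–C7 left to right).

C1 sp2, C2 sp2, C3 sp3, C4 sp3, C5 sp3, C6 sp2, C7 sp2

C1 has 3 σ bonds, plus one π bond: steric number 3 → sp2.
C2: 3 σ bonds, plus one π bond; 3 regions of electron density → sp2.
C3: 4 σ bonds; 4 regions of electron density → sp3.
C4 has 4 σ bonds: steric number 4 → sp3.
C5 (4 σ bonds) has steric number 4: sp3.
C6 (3 σ bonds, plus one π bond) has steric number 3: sp2.
C7: 3 σ bonds, plus one π bond — 3 electron domains, sp2.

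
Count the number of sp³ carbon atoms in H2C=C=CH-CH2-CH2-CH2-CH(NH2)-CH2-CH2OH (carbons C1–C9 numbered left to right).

C1: sp2
C2: sp
C3: sp2
C4: sp3 ✓
C5: sp3 ✓
C6: sp3 ✓
C7: sp3 ✓
C8: sp3 ✓
C9: sp3 ✓
C4, C5, C6, C7, C8, C9 → 6 sp3 carbons.

6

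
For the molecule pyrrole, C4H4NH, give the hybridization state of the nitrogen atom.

N has three σ bonds; its lone pair occupies the p orbital and is part of the aromatic π system, so N is sp2 (not the sp3 a naive steric count of 4 would give).

sp2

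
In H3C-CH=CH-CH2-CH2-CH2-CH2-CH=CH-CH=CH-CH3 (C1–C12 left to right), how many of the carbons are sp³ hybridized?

6

C1: sp3 ✓
C2: sp2
C3: sp2
C4: sp3 ✓
C5: sp3 ✓
C6: sp3 ✓
C7: sp3 ✓
C8: sp2
C9: sp2
C10: sp2
C11: sp2
C12: sp3 ✓
C1, C4, C5, C6, C7, C12 → 6 sp3 carbons.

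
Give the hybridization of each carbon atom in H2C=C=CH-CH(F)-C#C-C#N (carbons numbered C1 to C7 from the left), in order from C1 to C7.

C1 sp2, C2 sp, C3 sp2, C4 sp3, C5 sp, C6 sp, C7 sp

C1 carries 3 σ bonds, plus one π bond, giving a steric number of 3, so it is sp2.
C2: 2 σ bonds, plus two π bonds; 2 regions of electron density → sp.
C3: 3 σ bonds, plus one π bond — 3 electron domains, sp2.
C4: 4 σ bonds; 4 regions of electron density → sp3.
C5 carries 2 σ bonds, plus two π bonds, giving a steric number of 2, so it is sp.
C6: 2 σ bonds, plus two π bonds; 2 regions of electron density → sp.
C7: 2 σ bonds, plus two π bonds; 2 regions of electron density → sp.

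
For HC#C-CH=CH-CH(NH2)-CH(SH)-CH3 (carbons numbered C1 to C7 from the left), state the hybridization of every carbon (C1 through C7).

C1: 2 σ bonds, plus two π bonds; 2 regions of electron density → sp.
C2: 2 σ bonds, plus two π bonds; 2 regions of electron density → sp.
C3 (3 σ bonds, plus one π bond) has steric number 3: sp2.
C4: 3 σ bonds, plus one π bond; 3 regions of electron density → sp2.
C5 is sp3: 4 σ bonds, 4 electron-density regions.
C6: 4 σ bonds — 4 electron domains, sp3.
C7: 4 σ bonds — 4 electron domains, sp3.

C1 sp, C2 sp, C3 sp2, C4 sp2, C5 sp3, C6 sp3, C7 sp3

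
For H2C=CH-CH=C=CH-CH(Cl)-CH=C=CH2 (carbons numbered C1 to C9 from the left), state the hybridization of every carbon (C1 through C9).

C1 is sp2: 3 σ bonds, plus one π bond, 3 electron-density regions.
C2 — 3 σ bonds, plus one π bond. Steric number 3, so sp2.
C3 is sp2: 3 σ bonds, plus one π bond, 3 electron-density regions.
C4 carries 2 σ bonds, plus two π bonds, giving a steric number of 2, so it is sp.
C5: 3 σ bonds, plus one π bond; 3 regions of electron density → sp2.
C6 carries 4 σ bonds, giving a steric number of 4, so it is sp3.
C7 carries 3 σ bonds, plus one π bond, giving a steric number of 3, so it is sp2.
C8 — 2 σ bonds, plus two π bonds. Steric number 2, so sp.
C9: 3 σ bonds, plus one π bond; 3 regions of electron density → sp2.

C1 sp2, C2 sp2, C3 sp2, C4 sp, C5 sp2, C6 sp3, C7 sp2, C8 sp, C9 sp2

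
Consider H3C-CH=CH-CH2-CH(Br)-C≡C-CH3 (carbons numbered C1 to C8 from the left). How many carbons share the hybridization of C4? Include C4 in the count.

C4 is sp3 (only σ bonds).
C1: sp3 ✓
C2: sp2
C3: sp2
C4: sp3 ✓
C5: sp3 ✓
C6: sp
C7: sp
C8: sp3 ✓
4 carbons are sp3.

4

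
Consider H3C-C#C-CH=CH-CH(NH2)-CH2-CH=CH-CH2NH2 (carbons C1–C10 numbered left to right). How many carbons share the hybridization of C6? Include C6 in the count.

4

C6 is sp3 (only σ bonds).
C1: sp3 ✓
C2: sp
C3: sp
C4: sp2
C5: sp2
C6: sp3 ✓
C7: sp3 ✓
C8: sp2
C9: sp2
C10: sp3 ✓
4 carbons are sp3.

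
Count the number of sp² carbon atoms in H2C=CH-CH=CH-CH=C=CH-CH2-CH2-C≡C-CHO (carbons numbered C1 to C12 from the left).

7

C1: sp2 ✓
C2: sp2 ✓
C3: sp2 ✓
C4: sp2 ✓
C5: sp2 ✓
C6: sp
C7: sp2 ✓
C8: sp3
C9: sp3
C10: sp
C11: sp
C12: sp2 ✓
C1, C2, C3, C4, C5, C7, C12 → 7 sp2 carbons.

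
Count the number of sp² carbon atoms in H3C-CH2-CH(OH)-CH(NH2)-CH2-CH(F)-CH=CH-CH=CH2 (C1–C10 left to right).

C1: sp3
C2: sp3
C3: sp3
C4: sp3
C5: sp3
C6: sp3
C7: sp2 ✓
C8: sp2 ✓
C9: sp2 ✓
C10: sp2 ✓
C7, C8, C9, C10 → 4 sp2 carbons.

4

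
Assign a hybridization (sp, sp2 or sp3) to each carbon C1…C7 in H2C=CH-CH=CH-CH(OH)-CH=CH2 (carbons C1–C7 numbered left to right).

C1 sp2, C2 sp2, C3 sp2, C4 sp2, C5 sp3, C6 sp2, C7 sp2

C1: 3 σ bonds, plus one π bond — 3 electron domains, sp2.
C2: 3 σ bonds, plus one π bond — 3 electron domains, sp2.
C3 is sp2: 3 σ bonds, plus one π bond, 3 electron-density regions.
C4 is sp2: 3 σ bonds, plus one π bond, 3 electron-density regions.
C5 — 4 σ bonds. Steric number 4, so sp3.
C6 — 3 σ bonds, plus one π bond. Steric number 3, so sp2.
C7: 3 σ bonds, plus one π bond — 3 electron domains, sp2.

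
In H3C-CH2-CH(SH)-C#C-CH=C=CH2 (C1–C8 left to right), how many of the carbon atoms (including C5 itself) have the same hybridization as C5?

C5 is sp (two π bonds).
C1: sp3
C2: sp3
C3: sp3
C4: sp ✓
C5: sp ✓
C6: sp2
C7: sp ✓
C8: sp2
3 carbons are sp.

3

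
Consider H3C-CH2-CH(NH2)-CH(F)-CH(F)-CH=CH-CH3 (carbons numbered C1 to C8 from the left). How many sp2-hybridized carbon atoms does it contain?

C1: sp3
C2: sp3
C3: sp3
C4: sp3
C5: sp3
C6: sp2 ✓
C7: sp2 ✓
C8: sp3
C6, C7 → 2 sp2 carbons.

2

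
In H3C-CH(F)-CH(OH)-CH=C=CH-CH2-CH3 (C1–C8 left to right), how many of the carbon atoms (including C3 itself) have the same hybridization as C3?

C3 is sp3 (only σ bonds).
C1: sp3 ✓
C2: sp3 ✓
C3: sp3 ✓
C4: sp2
C5: sp
C6: sp2
C7: sp3 ✓
C8: sp3 ✓
5 carbons are sp3.

5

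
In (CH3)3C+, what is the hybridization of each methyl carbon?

Each methyl carbon: 4 σ bonds; 4 regions of electron density → sp3.

sp³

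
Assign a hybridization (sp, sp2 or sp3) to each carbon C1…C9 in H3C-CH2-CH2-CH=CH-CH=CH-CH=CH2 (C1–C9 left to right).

C1 sp3, C2 sp3, C3 sp3, C4 sp2, C5 sp2, C6 sp2, C7 sp2, C8 sp2, C9 sp2

C1 is sp3: 4 σ bonds, 4 electron-density regions.
C2: 4 σ bonds — 4 electron domains, sp3.
C3: 4 σ bonds; 4 regions of electron density → sp3.
C4 (3 σ bonds, plus one π bond) has steric number 3: sp2.
C5 is sp2: 3 σ bonds, plus one π bond, 3 electron-density regions.
C6 carries 3 σ bonds, plus one π bond, giving a steric number of 3, so it is sp2.
C7 carries 3 σ bonds, plus one π bond, giving a steric number of 3, so it is sp2.
C8 carries 3 σ bonds, plus one π bond, giving a steric number of 3, so it is sp2.
C9 has 3 σ bonds, plus one π bond: steric number 3 → sp2.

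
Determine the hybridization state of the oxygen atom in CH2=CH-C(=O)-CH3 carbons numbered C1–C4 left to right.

sp2

The oxygen atom: 1 σ bond and 2 lone pairs, plus one π bond; 3 regions of electron density → sp2.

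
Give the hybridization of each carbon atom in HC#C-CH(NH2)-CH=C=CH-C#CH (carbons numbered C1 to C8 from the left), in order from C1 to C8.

C1 carries 2 σ bonds, plus two π bonds, giving a steric number of 2, so it is sp.
C2 (2 σ bonds, plus two π bonds) has steric number 2: sp.
C3 has 4 σ bonds: steric number 4 → sp3.
C4 (3 σ bonds, plus one π bond) has steric number 3: sp2.
C5 is sp: 2 σ bonds, plus two π bonds, 2 electron-density regions.
C6 carries 3 σ bonds, plus one π bond, giving a steric number of 3, so it is sp2.
C7 — 2 σ bonds, plus two π bonds. Steric number 2, so sp.
C8: 2 σ bonds, plus two π bonds; 2 regions of electron density → sp.

C1 sp, C2 sp, C3 sp3, C4 sp2, C5 sp, C6 sp2, C7 sp, C8 sp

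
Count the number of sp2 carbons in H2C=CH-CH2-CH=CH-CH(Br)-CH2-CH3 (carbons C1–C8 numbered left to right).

4

C1: sp2 ✓
C2: sp2 ✓
C3: sp3
C4: sp2 ✓
C5: sp2 ✓
C6: sp3
C7: sp3
C8: sp3
C1, C2, C4, C5 → 4 sp2 carbons.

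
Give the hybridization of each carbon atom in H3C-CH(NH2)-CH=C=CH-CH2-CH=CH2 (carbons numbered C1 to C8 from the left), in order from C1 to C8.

C1: 4 σ bonds; 4 regions of electron density → sp3.
C2 — 4 σ bonds. Steric number 4, so sp3.
C3 has 3 σ bonds, plus one π bond: steric number 3 → sp2.
C4 has 2 σ bonds, plus two π bonds: steric number 2 → sp.
C5 has 3 σ bonds, plus one π bond: steric number 3 → sp2.
C6 (4 σ bonds) has steric number 4: sp3.
C7 — 3 σ bonds, plus one π bond. Steric number 3, so sp2.
C8 carries 3 σ bonds, plus one π bond, giving a steric number of 3, so it is sp2.

C1 sp3, C2 sp3, C3 sp2, C4 sp, C5 sp2, C6 sp3, C7 sp2, C8 sp2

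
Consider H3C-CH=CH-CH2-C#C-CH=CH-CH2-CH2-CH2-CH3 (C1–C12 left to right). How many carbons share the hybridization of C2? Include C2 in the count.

C2 is sp2 (one π bond).
C1: sp3
C2: sp2 ✓
C3: sp2 ✓
C4: sp3
C5: sp
C6: sp
C7: sp2 ✓
C8: sp2 ✓
C9: sp3
C10: sp3
C11: sp3
C12: sp3
4 carbons are sp2.

4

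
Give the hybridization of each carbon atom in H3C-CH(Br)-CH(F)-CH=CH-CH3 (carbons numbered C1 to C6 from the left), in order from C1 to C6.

C1 has 4 σ bonds: steric number 4 → sp3.
C2 carries 4 σ bonds, giving a steric number of 4, so it is sp3.
C3 (4 σ bonds) has steric number 4: sp3.
C4 has 3 σ bonds, plus one π bond: steric number 3 → sp2.
C5 has 3 σ bonds, plus one π bond: steric number 3 → sp2.
C6: 4 σ bonds; 4 regions of electron density → sp3.

C1 sp3, C2 sp3, C3 sp3, C4 sp2, C5 sp2, C6 sp3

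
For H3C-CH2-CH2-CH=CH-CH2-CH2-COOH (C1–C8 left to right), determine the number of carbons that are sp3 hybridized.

5

C1: sp3 ✓
C2: sp3 ✓
C3: sp3 ✓
C4: sp2
C5: sp2
C6: sp3 ✓
C7: sp3 ✓
C8: sp2
C1, C2, C3, C6, C7 → 5 sp3 carbons.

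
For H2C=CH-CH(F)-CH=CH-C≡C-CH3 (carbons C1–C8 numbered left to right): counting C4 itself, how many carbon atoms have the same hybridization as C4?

C4 is sp2 (one π bond).
C1: sp2 ✓
C2: sp2 ✓
C3: sp3
C4: sp2 ✓
C5: sp2 ✓
C6: sp
C7: sp
C8: sp3
4 carbons are sp2.

4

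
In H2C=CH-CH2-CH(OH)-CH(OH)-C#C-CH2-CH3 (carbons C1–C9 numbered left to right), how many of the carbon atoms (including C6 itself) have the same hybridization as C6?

C6 is sp (two π bonds).
C1: sp2
C2: sp2
C3: sp3
C4: sp3
C5: sp3
C6: sp ✓
C7: sp ✓
C8: sp3
C9: sp3
2 carbons are sp.

2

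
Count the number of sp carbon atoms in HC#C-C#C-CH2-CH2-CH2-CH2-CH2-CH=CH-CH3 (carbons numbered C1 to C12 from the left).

4

C1: sp ✓
C2: sp ✓
C3: sp ✓
C4: sp ✓
C5: sp3
C6: sp3
C7: sp3
C8: sp3
C9: sp3
C10: sp2
C11: sp2
C12: sp3
C1, C2, C3, C4 → 4 sp carbons.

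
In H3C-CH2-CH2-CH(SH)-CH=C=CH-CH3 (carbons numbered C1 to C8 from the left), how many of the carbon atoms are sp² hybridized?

C1: sp3
C2: sp3
C3: sp3
C4: sp3
C5: sp2 ✓
C6: sp
C7: sp2 ✓
C8: sp3
C5, C7 → 2 sp2 carbons.

2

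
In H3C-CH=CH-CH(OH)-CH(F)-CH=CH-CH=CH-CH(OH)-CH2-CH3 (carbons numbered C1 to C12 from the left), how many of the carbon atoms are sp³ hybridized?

C1: sp3 ✓
C2: sp2
C3: sp2
C4: sp3 ✓
C5: sp3 ✓
C6: sp2
C7: sp2
C8: sp2
C9: sp2
C10: sp3 ✓
C11: sp3 ✓
C12: sp3 ✓
C1, C4, C5, C10, C11, C12 → 6 sp3 carbons.

6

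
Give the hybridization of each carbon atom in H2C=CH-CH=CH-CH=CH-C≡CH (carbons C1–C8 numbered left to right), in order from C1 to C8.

C1 sp2, C2 sp2, C3 sp2, C4 sp2, C5 sp2, C6 sp2, C7 sp, C8 sp

C1 is sp2: 3 σ bonds, plus one π bond, 3 electron-density regions.
C2: 3 σ bonds, plus one π bond; 3 regions of electron density → sp2.
C3: 3 σ bonds, plus one π bond; 3 regions of electron density → sp2.
C4 (3 σ bonds, plus one π bond) has steric number 3: sp2.
C5 is sp2: 3 σ bonds, plus one π bond, 3 electron-density regions.
C6 has 3 σ bonds, plus one π bond: steric number 3 → sp2.
C7: 2 σ bonds, plus two π bonds — 2 electron domains, sp.
C8 (2 σ bonds, plus two π bonds) has steric number 2: sp.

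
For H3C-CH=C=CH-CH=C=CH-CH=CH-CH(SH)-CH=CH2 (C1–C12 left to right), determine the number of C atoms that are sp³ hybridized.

2

C1: sp3 ✓
C2: sp2
C3: sp
C4: sp2
C5: sp2
C6: sp
C7: sp2
C8: sp2
C9: sp2
C10: sp3 ✓
C11: sp2
C12: sp2
C1, C10 → 2 sp3 carbons.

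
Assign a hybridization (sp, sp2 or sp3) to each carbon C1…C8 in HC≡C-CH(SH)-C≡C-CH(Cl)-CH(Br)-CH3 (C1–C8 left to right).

C1 sp, C2 sp, C3 sp3, C4 sp, C5 sp, C6 sp3, C7 sp3, C8 sp3

C1: 2 σ bonds, plus two π bonds — 2 electron domains, sp.
C2 is sp: 2 σ bonds, plus two π bonds, 2 electron-density regions.
C3 is sp3: 4 σ bonds, 4 electron-density regions.
C4 carries 2 σ bonds, plus two π bonds, giving a steric number of 2, so it is sp.
C5 — 2 σ bonds, plus two π bonds. Steric number 2, so sp.
C6 (4 σ bonds) has steric number 4: sp3.
C7 carries 4 σ bonds, giving a steric number of 4, so it is sp3.
C8 (4 σ bonds) has steric number 4: sp3.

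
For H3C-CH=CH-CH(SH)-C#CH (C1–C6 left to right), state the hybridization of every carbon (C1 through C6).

C1 sp3, C2 sp2, C3 sp2, C4 sp3, C5 sp, C6 sp

C1 is sp3: 4 σ bonds, 4 electron-density regions.
C2 — 3 σ bonds, plus one π bond. Steric number 3, so sp2.
C3 — 3 σ bonds, plus one π bond. Steric number 3, so sp2.
C4 is sp3: 4 σ bonds, 4 electron-density regions.
C5: 2 σ bonds, plus two π bonds; 2 regions of electron density → sp.
C6 (2 σ bonds, plus two π bonds) has steric number 2: sp.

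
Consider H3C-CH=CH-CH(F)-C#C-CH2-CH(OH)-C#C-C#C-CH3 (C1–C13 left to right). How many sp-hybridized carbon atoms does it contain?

C1: sp3
C2: sp2
C3: sp2
C4: sp3
C5: sp ✓
C6: sp ✓
C7: sp3
C8: sp3
C9: sp ✓
C10: sp ✓
C11: sp ✓
C12: sp ✓
C13: sp3
C5, C6, C9, C10, C11, C12 → 6 sp carbons.

6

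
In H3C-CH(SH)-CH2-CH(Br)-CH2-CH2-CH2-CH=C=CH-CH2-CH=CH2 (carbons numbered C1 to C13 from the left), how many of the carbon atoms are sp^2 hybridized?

C1: sp3
C2: sp3
C3: sp3
C4: sp3
C5: sp3
C6: sp3
C7: sp3
C8: sp2 ✓
C9: sp
C10: sp2 ✓
C11: sp3
C12: sp2 ✓
C13: sp2 ✓
C8, C10, C12, C13 → 4 sp2 carbons.

4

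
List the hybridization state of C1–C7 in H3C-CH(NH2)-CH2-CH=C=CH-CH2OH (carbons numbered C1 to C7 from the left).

C1 sp3, C2 sp3, C3 sp3, C4 sp2, C5 sp, C6 sp2, C7 sp3

C1: 4 σ bonds — 4 electron domains, sp3.
C2 — 4 σ bonds. Steric number 4, so sp3.
C3 has 4 σ bonds: steric number 4 → sp3.
C4: 3 σ bonds, plus one π bond; 3 regions of electron density → sp2.
C5 — 2 σ bonds, plus two π bonds. Steric number 2, so sp.
C6 carries 3 σ bonds, plus one π bond, giving a steric number of 3, so it is sp2.
C7 carries 4 σ bonds, giving a steric number of 4, so it is sp3.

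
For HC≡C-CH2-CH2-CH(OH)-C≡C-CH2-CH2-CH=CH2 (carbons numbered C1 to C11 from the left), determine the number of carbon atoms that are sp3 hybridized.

5

C1: sp
C2: sp
C3: sp3 ✓
C4: sp3 ✓
C5: sp3 ✓
C6: sp
C7: sp
C8: sp3 ✓
C9: sp3 ✓
C10: sp2
C11: sp2
C3, C4, C5, C8, C9 → 5 sp3 carbons.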